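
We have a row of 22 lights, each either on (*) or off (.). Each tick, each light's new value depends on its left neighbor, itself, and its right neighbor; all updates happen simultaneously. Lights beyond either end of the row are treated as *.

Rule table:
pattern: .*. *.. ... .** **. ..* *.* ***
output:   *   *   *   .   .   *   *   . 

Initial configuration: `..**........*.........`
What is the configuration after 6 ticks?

..**..................

**..******************
..**..................
**..******************  (repeats tick 1; period 2)
tick 6: ..**..................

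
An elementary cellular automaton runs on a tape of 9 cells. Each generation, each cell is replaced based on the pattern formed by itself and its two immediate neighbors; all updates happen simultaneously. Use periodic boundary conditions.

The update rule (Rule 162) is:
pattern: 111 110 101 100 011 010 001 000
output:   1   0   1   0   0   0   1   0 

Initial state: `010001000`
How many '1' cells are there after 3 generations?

100010000
000100001
001000010
count of 1: 2

2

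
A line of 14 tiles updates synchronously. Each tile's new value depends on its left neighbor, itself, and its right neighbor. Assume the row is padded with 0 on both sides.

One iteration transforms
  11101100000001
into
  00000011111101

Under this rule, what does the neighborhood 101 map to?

At position 3 the neighborhood is 101; the next row has 0 there.

0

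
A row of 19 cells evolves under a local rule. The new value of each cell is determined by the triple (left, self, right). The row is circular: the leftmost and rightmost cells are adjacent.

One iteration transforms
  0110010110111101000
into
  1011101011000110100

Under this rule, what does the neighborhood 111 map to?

At position 11 the neighborhood is 111; the next row has 0 there.

0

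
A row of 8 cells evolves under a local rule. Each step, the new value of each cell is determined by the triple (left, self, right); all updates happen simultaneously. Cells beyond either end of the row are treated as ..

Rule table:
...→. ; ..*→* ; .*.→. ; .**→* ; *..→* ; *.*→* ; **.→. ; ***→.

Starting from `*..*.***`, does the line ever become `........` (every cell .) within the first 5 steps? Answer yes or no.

no

.**.**..
**.**.*.
*.**.*.*
.**.*.*.
**.*.*.*
step 5 is **.*.*.*, still not uniform .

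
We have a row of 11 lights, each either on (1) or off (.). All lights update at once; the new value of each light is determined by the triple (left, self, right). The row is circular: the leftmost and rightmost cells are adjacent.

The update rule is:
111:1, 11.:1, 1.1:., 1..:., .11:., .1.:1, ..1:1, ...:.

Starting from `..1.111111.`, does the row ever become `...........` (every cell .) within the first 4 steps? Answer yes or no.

no

.11..11111.
1.1.1.1111.
1.1.1..111.
1.1.1.1.11.
step 4 is 1.1.1.1.11., still not uniform .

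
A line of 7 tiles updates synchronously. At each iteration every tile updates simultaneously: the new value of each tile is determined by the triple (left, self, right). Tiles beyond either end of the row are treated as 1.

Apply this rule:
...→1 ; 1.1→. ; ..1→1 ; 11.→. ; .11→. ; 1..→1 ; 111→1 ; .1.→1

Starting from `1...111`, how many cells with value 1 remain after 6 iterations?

4

iteration 1: .111.11
iteration 2: ..1...1
iteration 3: 111111.
iteration 4: 11111..
iteration 5: 1111.11
iteration 6: 111...1
count of 1: 4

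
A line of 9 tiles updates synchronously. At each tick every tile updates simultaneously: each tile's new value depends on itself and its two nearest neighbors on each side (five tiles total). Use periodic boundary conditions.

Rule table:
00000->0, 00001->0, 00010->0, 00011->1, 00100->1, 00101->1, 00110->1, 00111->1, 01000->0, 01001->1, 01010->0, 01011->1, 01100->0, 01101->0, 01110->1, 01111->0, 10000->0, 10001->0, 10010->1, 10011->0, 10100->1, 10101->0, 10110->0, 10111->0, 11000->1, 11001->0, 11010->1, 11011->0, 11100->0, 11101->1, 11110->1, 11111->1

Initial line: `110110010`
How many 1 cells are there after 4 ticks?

000000111
100001110
100011111
010110111
count of 1: 6

6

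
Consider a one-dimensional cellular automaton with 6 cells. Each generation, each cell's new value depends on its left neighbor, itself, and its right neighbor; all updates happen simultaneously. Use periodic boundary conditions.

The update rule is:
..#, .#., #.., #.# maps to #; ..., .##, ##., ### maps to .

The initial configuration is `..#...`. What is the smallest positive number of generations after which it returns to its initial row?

generation 1: .###..
generation 2: #...#.
generation 3: ##.###
generation 4: ..#...

4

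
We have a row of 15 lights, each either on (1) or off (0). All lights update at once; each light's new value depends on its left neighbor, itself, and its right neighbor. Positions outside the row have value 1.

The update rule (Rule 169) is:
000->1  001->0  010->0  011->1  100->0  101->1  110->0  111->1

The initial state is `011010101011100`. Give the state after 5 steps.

step 1: 110101010111000
step 2: 101010101110010
step 3: 010101011100001
step 4: 101010111001101
step 5: 010101110001011

010101110001011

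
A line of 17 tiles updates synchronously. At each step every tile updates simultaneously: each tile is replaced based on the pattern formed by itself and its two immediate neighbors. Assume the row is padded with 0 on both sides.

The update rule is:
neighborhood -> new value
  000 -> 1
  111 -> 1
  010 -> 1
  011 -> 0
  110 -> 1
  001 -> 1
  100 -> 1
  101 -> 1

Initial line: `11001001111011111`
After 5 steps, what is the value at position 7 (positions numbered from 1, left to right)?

01111110111101111
10111111011110111
11011111101111011
01101111110111101
10110111111011111
position 7 holds 1

1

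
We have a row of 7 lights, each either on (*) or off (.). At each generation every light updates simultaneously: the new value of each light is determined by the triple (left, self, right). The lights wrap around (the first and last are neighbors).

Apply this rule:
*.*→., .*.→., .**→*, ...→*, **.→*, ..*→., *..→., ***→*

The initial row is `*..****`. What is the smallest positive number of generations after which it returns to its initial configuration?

*..****

1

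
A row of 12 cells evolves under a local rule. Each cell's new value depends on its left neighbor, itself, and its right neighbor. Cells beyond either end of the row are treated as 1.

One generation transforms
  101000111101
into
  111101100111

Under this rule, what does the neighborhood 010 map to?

At position 2 the neighborhood is 010; the next row has 1 there.

1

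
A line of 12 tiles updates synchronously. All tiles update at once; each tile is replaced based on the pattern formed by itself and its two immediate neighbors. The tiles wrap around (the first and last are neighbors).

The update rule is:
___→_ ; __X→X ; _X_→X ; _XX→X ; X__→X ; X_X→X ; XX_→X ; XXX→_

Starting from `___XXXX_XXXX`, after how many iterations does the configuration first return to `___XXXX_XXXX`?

14

iteration 1: X_XX__XXX__X
iteration 2: XXXXXXX_XXXX
iteration 3: ______XXX___
iteration 4: _____XX_XX__
iteration 5: ____XXXXXXX_
iteration 6: ___XX_____XX
iteration 7: X_XXXX___XXX
iteration 8: XXX__XX_XX__
iteration 9: X_XXXXXXXXXX
iteration 10: XXX_________
iteration 11: X_XX_______X
iteration 12: XXXXX_____XX
iteration 13: ____XX___XX_
iteration 14: ___XXXX_XXXX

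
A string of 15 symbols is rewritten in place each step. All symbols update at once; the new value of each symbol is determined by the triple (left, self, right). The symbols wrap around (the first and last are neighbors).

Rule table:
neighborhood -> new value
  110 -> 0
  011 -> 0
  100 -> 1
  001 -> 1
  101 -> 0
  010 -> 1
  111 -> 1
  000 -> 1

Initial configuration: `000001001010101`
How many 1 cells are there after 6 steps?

9

111111111010101
111111110010100
011111101110111
001111000100010
110110111111111
100000011111111
count of 1: 9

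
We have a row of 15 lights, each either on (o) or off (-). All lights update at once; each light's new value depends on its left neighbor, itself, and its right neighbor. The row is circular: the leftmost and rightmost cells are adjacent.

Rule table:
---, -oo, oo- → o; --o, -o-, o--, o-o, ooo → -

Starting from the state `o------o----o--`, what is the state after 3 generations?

o--------oo-o--

--oooo---oo----
o-o--o-o-oo-ooo
o--------oo-o--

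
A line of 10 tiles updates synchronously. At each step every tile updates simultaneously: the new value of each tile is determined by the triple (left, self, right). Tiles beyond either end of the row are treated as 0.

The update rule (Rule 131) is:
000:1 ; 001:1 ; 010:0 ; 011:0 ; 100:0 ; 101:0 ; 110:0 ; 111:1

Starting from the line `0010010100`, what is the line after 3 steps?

1110010100

1100100001
0001001110
1110010100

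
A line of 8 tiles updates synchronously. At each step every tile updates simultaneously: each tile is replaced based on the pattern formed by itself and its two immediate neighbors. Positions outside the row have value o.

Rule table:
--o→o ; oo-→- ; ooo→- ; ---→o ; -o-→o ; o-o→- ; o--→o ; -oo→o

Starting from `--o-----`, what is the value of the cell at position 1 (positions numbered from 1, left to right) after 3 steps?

step 1: oooooooo
step 2: --------
step 3: oooooooo
position 1 holds o

o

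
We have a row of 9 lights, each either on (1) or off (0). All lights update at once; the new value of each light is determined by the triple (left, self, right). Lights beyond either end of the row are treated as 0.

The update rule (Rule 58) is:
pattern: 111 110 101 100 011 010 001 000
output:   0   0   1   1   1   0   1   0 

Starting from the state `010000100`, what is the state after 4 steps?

011010101

101001010
010110101
101101010
011010101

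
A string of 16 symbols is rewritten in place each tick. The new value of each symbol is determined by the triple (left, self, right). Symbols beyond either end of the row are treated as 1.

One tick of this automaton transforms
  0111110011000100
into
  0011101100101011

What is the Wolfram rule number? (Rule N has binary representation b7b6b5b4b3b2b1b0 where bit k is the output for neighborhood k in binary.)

146

position 2: 111 → 1  (bit 7 = 1)
position 5: 110 → 0  (bit 6 = 0)
position 0: 101 → 0  (bit 5 = 0)
position 6: 100 → 1  (bit 4 = 1)
position 1: 011 → 0  (bit 3 = 0)
position 13: 010 → 0  (bit 2 = 0)
position 7: 001 → 1  (bit 1 = 1)
position 11: 000 → 0  (bit 0 = 0)
bits b7..b0 = 10010010 = 146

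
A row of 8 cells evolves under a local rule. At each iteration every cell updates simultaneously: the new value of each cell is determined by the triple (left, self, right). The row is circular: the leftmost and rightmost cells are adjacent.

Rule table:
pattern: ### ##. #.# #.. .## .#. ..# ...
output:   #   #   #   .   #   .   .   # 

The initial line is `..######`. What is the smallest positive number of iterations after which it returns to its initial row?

..######

1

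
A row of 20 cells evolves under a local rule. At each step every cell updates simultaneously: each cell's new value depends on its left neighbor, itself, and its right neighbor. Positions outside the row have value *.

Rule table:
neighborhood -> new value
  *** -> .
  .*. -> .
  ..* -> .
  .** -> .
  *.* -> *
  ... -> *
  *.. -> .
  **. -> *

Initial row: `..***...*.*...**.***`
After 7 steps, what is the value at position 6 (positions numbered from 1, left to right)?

.

....*.*..*..*..**...
.**..*..........*.*.
*.*....********..*.*
**..**........*...*.
.*...*.******...*..*
*..*..*.....*.*.....
*.......***..*..***.
position 6 holds .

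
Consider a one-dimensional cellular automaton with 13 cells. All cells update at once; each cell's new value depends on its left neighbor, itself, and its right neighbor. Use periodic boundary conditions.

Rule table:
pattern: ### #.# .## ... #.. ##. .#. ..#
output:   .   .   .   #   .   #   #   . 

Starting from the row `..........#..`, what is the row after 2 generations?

........#.#..

#########.#.#
........#.#..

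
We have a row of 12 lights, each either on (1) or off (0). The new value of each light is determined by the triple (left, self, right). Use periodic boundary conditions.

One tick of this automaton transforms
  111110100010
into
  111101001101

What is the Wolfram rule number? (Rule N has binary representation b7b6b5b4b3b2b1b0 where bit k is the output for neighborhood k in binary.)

position 1: 111 → 1  (bit 7 = 1)
position 4: 110 → 0  (bit 6 = 0)
position 5: 101 → 1  (bit 5 = 1)
position 7: 100 → 0  (bit 4 = 0)
position 0: 011 → 1  (bit 3 = 1)
position 6: 010 → 0  (bit 2 = 0)
position 9: 001 → 1  (bit 1 = 1)
position 8: 000 → 1  (bit 0 = 1)
bits b7..b0 = 10101011 = 171

171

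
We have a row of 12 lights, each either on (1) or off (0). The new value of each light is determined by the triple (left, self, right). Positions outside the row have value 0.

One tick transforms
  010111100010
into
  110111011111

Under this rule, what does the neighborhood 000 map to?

1

At position 8 the neighborhood is 000; the next row has 1 there.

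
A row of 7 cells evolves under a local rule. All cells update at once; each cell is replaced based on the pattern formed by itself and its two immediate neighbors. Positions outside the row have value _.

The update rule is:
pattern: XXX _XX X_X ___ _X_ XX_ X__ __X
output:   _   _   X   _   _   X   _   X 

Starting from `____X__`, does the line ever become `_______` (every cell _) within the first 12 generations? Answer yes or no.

___X___
__X____
_X_____
X______
_______
all cells are _ at generation 5

yes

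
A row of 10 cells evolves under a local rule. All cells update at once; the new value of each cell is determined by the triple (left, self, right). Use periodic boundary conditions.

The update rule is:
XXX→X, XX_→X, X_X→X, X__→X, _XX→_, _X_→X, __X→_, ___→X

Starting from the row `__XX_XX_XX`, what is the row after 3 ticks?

_XX__XX_XX

tick 1: X__XX_XX_X
tick 2: XX__XX_XX_
tick 3: _XX__XX_XX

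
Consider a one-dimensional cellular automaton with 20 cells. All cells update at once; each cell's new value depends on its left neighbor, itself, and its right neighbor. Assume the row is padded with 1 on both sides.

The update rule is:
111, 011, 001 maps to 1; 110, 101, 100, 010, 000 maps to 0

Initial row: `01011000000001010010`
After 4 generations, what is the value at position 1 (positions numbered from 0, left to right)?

0

generation 1: 00010000000010000100
generation 2: 00100000000100001001
generation 3: 01000000001000010011
generation 4: 00000000010000100111
position 1 holds 0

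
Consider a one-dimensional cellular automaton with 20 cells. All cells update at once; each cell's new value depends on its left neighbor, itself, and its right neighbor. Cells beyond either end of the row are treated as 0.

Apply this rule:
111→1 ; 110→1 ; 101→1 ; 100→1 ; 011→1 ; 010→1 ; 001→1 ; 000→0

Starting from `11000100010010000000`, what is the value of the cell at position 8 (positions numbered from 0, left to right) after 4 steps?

1

11101110111111000000
11111111111111100000
11111111111111110000
11111111111111111000
position 8 holds 1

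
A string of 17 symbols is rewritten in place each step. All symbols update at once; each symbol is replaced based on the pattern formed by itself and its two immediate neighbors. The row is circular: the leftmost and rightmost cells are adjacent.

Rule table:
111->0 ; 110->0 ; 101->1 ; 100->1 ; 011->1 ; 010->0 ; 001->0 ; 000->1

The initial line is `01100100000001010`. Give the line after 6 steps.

00101101101001001

01010011111100101
10101010000010010
01010101111001001
10101011000100100
01010110110010010
00101101101001001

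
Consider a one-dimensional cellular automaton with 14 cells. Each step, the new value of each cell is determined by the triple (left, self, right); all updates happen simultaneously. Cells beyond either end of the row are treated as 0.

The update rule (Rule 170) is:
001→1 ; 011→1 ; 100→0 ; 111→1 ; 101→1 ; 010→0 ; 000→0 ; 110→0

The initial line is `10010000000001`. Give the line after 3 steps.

step 1: 00100000000010
step 2: 01000000000100
step 3: 10000000001000

10000000001000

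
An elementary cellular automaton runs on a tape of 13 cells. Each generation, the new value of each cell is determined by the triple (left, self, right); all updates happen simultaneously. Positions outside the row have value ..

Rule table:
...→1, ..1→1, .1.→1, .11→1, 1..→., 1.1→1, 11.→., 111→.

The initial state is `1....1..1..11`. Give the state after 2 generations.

generation 1: 1.1111.11.11.
generation 2: 111...11.11..

111...11.11..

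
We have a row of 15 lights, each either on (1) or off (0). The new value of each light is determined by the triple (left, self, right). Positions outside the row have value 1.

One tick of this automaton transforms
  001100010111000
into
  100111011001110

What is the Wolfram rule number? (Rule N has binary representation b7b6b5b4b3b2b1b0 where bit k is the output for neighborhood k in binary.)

position 10: 111 → 0  (bit 7 = 0)
position 3: 110 → 1  (bit 6 = 1)
position 8: 101 → 1  (bit 5 = 1)
position 0: 100 → 1  (bit 4 = 1)
position 2: 011 → 0  (bit 3 = 0)
position 7: 010 → 1  (bit 2 = 1)
position 1: 001 → 0  (bit 1 = 0)
position 5: 000 → 1  (bit 0 = 1)
bits b7..b0 = 01110101 = 117

117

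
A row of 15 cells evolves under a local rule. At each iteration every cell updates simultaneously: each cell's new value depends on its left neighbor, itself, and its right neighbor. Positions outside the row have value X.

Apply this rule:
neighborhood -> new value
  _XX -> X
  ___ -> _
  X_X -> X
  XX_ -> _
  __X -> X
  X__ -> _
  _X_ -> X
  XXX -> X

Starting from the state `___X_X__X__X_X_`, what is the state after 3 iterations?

XXXX_XX_XXXXXXX

__XXXX_XX_XXXXX
_XXXX_XX_XXXXXX
XXXX_XX_XXXXXXX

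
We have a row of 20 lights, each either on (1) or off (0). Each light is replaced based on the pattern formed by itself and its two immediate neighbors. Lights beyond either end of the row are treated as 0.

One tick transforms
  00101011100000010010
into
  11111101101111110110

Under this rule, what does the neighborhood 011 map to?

0

At position 6 the neighborhood is 011; the next row has 0 there.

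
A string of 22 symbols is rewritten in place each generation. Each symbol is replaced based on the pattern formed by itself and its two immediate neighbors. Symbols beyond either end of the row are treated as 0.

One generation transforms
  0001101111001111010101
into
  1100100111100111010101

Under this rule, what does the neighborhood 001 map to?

0

At position 2 the neighborhood is 001; the next row has 0 there.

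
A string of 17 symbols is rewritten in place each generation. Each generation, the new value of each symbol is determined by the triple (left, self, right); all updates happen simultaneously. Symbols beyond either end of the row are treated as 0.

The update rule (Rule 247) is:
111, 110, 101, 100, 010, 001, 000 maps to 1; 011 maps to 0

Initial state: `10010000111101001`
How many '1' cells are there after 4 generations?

15

11111111011111111
01111111101111111
10111111110111111
11011111111011111
count of 1: 15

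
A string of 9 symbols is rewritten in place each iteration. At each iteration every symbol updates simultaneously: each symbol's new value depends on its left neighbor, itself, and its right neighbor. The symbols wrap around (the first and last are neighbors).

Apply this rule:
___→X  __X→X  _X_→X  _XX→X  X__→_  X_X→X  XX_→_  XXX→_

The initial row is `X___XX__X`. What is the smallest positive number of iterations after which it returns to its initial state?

__XXX__XX
_XX___XX_
XX__XXX__
X__XX___X
__XX__XXX
_XX__XX__
XX__XX__X
___XX__XX
_XXX__XX_
XX___XX__
X__XXX__X
__XX___XX
_XX__XXX_
XX__XX___
X__XX__XX
__XX__XX_
XXX__XX__
X___XX__X

18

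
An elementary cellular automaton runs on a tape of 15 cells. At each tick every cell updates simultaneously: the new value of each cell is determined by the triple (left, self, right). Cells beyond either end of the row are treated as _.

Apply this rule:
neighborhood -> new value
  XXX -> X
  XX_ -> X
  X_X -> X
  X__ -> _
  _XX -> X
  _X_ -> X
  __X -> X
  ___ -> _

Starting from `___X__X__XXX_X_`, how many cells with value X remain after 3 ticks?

tick 1: __XX_XX_XXXXXX_
tick 2: _XXXXXXXXXXXXX_
tick 3: XXXXXXXXXXXXXX_
count of X: 14

14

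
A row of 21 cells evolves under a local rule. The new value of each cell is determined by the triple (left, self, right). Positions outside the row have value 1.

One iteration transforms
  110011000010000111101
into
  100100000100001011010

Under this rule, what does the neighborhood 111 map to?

1

At position 0 the neighborhood is 111; the next row has 1 there.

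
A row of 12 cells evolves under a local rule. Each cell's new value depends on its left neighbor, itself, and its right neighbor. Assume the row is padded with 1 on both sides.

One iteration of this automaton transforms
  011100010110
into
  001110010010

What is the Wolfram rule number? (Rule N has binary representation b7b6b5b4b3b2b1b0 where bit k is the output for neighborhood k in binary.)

212

position 2: 111 → 1  (bit 7 = 1)
position 3: 110 → 1  (bit 6 = 1)
position 0: 101 → 0  (bit 5 = 0)
position 4: 100 → 1  (bit 4 = 1)
position 1: 011 → 0  (bit 3 = 0)
position 7: 010 → 1  (bit 2 = 1)
position 6: 001 → 0  (bit 1 = 0)
position 5: 000 → 0  (bit 0 = 0)
bits b7..b0 = 11010100 = 212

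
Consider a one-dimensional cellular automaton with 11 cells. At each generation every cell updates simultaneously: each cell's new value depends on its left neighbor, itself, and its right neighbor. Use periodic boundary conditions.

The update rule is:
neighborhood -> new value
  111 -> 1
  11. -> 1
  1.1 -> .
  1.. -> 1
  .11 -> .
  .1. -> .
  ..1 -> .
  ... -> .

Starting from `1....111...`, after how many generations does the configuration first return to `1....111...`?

11

.1....111..
..1....111.
...1....111
1...1....11
11...1....1
111...1....
.111...1...
..111...1..
...111...1.
....111...1
1....111...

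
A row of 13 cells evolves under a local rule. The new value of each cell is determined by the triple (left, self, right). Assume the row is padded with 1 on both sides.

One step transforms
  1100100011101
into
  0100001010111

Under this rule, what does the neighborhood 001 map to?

0

At position 3 the neighborhood is 001; the next row has 0 there.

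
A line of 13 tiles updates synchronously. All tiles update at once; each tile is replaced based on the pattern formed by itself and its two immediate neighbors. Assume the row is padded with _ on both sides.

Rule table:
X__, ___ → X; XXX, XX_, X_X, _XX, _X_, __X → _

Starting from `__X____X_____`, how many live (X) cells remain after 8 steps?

X__XXX__XXXXX
_X____X______
__XXX__XXXXXX
X____X_______
_XXX__XXXXXXX
____X________
XXX__XXXXXXXX
___X_________
count of X: 1

1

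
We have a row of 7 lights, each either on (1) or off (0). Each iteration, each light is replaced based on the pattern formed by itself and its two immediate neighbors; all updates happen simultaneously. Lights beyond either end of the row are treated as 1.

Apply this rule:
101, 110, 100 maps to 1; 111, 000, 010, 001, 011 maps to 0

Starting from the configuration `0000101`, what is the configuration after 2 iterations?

iteration 1: 1000010
iteration 2: 1100001

1100001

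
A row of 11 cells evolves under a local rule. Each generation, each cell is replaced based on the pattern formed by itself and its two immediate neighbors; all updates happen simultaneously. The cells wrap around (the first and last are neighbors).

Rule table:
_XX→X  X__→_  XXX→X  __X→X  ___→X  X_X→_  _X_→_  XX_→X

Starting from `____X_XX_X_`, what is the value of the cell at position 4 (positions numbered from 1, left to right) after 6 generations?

generation 1: XXXX__XX___
generation 2: XXXX_XXX_XX
generation 3: XXXX_XXX_XX  (fixed point — unchanged through generation 6)
position 4 holds X

X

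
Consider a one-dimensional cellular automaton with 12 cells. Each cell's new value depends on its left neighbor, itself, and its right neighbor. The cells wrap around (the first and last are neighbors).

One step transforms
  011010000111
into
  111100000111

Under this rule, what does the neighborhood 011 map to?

1

At position 1 the neighborhood is 011; the next row has 1 there.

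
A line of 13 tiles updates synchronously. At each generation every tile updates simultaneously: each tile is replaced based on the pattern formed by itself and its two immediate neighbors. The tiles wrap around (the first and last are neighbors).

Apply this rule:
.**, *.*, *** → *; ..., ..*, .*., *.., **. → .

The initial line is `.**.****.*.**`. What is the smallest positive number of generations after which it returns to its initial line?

13

generation 1: **.****.*.**.
generation 2: *.****.*.**.*
generation 3: .****.*.**.**
generation 4: ****.*.**.**.
generation 5: ***.*.**.**.*
generation 6: **.*.**.**.**
generation 7: *.*.**.**.***
generation 8: .*.**.**.****
generation 9: *.**.**.****.
generation 10: .**.**.****.*
generation 11: **.**.****.*.
generation 12: *.**.****.*.*
generation 13: .**.****.*.**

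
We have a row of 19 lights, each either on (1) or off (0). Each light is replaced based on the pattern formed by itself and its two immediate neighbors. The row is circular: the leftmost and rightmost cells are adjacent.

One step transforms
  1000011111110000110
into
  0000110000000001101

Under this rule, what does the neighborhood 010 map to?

0

At position 0 the neighborhood is 010; the next row has 0 there.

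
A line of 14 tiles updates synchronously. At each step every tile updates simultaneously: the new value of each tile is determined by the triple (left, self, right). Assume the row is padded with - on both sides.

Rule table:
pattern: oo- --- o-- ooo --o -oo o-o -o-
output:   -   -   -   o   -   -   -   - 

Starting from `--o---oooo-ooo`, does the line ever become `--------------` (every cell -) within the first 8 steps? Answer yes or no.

step 1: -------oo---o-
step 2: --------------
all cells are - at step 2

yes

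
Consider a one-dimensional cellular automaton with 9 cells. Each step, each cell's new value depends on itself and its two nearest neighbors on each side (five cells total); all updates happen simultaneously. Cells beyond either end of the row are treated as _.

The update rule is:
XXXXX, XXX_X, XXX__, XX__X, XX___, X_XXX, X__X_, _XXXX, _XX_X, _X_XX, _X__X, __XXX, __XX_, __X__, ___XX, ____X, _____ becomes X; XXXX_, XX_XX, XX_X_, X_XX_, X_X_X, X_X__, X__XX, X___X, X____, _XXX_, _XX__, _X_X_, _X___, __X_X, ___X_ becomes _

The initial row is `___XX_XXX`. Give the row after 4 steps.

_____XXX_

XXXXX_X_X
XXX_X____
X_X____XX
_____XXX_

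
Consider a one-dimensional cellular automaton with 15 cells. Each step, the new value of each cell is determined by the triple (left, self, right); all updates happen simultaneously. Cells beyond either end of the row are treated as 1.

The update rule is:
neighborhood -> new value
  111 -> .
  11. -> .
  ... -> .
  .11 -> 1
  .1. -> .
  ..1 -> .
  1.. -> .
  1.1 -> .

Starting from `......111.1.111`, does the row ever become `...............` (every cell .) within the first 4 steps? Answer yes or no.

yes

......1.....1..
...............
all cells are . at step 2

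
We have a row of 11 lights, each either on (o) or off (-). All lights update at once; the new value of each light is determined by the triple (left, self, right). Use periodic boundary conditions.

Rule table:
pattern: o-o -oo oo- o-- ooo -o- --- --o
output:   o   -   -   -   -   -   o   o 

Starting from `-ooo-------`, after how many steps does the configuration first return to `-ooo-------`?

22

step 1: o----oooooo
step 2: --ooo------
step 3: oo----ooooo
step 4: ---ooo-----
step 5: ooo----oooo
step 6: ----ooo----
step 7: oooo----ooo
step 8: -----ooo---
step 9: ooooo----oo
step 10: ------ooo--
step 11: oooooo----o
step 12: -------ooo-
step 13: ooooooo----
step 14: --------ooo
step 15: -ooooooo---
step 16: o--------oo
step 17: --ooooooo--
step 18: oo--------o
step 19: ---ooooooo-
step 20: ooo--------
step 21: ----ooooooo
step 22: -ooo-------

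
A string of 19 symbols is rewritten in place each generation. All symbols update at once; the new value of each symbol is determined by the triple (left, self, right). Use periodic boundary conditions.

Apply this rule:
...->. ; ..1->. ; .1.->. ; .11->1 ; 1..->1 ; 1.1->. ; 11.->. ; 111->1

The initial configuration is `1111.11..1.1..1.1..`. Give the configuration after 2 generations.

generation 1: 111..1.1....1....1.
generation 2: 11.1....1....1.....

11.1....1....1.....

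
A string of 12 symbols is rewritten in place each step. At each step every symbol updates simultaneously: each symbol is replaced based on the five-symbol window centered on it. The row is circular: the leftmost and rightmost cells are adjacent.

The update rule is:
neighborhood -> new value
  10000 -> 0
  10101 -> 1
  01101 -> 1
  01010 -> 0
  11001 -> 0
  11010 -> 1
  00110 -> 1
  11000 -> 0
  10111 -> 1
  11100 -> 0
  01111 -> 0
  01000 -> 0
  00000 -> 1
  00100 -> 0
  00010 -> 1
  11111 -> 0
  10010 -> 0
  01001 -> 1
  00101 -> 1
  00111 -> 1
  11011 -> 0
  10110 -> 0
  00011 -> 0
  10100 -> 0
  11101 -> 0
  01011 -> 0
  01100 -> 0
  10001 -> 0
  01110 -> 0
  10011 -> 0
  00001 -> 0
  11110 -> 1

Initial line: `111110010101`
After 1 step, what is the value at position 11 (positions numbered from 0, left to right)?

step 1: 000100010101
position 11 holds 1

1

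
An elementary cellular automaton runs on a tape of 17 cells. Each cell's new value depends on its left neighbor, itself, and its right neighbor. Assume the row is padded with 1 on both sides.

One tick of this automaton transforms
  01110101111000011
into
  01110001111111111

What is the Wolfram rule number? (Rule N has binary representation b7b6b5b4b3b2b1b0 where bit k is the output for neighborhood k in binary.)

position 2: 111 → 1  (bit 7 = 1)
position 3: 110 → 1  (bit 6 = 1)
position 0: 101 → 0  (bit 5 = 0)
position 11: 100 → 1  (bit 4 = 1)
position 1: 011 → 1  (bit 3 = 1)
position 5: 010 → 0  (bit 2 = 0)
position 14: 001 → 1  (bit 1 = 1)
position 12: 000 → 1  (bit 0 = 1)
bits b7..b0 = 11011011 = 219

219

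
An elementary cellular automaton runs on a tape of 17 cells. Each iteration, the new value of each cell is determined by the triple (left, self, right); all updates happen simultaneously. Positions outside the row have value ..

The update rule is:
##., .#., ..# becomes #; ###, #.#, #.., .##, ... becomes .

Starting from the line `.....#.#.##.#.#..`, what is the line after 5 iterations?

iteration 1: ....##.#..#.#.#..
iteration 2: ...#.#.#.##.#.#..
iteration 3: ..##.#.#..#.#.#..
iteration 4: .#.#.#.#.##.#.#..
iteration 5: ##.#.#.#..#.#.#..

##.#.#.#..#.#.#..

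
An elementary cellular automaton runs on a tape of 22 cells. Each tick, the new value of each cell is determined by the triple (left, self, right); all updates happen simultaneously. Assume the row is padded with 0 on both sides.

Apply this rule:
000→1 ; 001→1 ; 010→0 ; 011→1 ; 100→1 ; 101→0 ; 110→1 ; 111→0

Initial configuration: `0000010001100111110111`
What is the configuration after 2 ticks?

1000101000000111100000

1111101111111100010101
1000101000000111100000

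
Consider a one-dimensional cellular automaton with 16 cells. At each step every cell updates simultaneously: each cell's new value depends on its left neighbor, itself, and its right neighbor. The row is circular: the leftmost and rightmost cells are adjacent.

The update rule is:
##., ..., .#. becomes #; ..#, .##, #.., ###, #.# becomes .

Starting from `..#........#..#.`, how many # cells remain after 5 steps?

#.#.######.#..#.
#.#......#.#..#.
#.#.####.#.#..#.
#.#....#.#.#..#.
#.#.##.#.#.#..#.
count of #: 8

8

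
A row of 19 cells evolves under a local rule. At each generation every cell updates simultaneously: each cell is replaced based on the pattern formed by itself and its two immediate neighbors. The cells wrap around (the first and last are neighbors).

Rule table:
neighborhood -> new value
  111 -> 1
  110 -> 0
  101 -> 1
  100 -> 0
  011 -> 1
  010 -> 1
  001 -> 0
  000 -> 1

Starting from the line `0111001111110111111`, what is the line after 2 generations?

1100101111011111101

1110001111101111110
1100101111011111101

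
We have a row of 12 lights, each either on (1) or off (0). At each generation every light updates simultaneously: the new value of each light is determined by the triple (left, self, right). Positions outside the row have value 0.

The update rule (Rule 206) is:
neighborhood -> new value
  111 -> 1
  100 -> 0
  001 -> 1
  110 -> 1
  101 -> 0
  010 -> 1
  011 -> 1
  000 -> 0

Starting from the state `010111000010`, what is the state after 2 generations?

110111001110

generation 1: 110111000110
generation 2: 110111001110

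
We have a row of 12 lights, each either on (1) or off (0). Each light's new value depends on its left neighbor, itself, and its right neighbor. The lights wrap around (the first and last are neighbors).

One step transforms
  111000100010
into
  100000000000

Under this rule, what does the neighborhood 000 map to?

0

At position 4 the neighborhood is 000; the next row has 0 there.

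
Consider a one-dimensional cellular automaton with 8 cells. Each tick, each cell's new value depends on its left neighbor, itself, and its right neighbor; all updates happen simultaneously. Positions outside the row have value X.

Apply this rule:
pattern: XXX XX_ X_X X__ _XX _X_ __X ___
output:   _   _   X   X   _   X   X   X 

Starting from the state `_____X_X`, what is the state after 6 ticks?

_______X

XXXXXXX_
_______X
XXXXXXX_  (repeats tick 1; period 2)
tick 6: _______X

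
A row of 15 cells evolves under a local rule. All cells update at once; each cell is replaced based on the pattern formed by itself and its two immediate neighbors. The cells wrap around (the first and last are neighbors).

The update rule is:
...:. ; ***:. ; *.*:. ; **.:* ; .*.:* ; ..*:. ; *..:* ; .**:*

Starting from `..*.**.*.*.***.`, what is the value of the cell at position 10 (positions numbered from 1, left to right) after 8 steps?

..*.**.*.*.*.**
*.*.**.*.*.*.**
*.*.**.*.*.*.*.
*.*.**.*.*.*.*.  (fixed point — unchanged through step 8)
position 10 holds *

*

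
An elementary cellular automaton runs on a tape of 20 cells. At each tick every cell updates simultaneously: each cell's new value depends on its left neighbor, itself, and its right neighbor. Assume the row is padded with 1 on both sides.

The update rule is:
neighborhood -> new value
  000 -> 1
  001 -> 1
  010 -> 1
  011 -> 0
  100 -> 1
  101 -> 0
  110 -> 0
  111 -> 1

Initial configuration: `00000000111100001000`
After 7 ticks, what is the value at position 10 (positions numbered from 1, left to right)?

1

11111111011011111111
11111110000001111111
11111101111110111111
11111000111100011111
11110111011011101111
11100010000001000111
11011111111111111011
position 10 holds 1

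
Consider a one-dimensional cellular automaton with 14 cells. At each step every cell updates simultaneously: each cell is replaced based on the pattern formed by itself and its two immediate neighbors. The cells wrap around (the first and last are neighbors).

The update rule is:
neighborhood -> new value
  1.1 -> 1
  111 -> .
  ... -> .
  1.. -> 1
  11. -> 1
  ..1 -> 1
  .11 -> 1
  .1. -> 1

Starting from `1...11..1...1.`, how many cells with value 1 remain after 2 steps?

6

11.1111111.111
.111.....111..
count of 1: 6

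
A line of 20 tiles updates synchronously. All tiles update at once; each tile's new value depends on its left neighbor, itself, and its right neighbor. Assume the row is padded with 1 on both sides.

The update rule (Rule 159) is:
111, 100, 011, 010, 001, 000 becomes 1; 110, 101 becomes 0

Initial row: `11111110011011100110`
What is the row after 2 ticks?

11111101110011011100
11111001101110011011

11111001101110011011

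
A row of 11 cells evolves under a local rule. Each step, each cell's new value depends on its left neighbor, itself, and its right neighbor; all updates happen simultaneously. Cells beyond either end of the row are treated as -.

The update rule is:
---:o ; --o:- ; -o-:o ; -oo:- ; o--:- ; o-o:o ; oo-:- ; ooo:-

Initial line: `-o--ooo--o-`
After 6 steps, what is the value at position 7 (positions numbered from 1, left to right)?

o

step 1: -o-------o-
step 2: -o-ooooo-o-
step 3: -oo-----oo-
step 4: ----ooo----
step 5: ooo-----ooo
step 6: ----ooo----
position 7 holds o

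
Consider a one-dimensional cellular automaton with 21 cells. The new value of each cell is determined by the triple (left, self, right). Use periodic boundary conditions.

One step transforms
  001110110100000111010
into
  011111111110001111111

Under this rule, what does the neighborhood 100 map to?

At position 10 the neighborhood is 100; the next row has 1 there.

1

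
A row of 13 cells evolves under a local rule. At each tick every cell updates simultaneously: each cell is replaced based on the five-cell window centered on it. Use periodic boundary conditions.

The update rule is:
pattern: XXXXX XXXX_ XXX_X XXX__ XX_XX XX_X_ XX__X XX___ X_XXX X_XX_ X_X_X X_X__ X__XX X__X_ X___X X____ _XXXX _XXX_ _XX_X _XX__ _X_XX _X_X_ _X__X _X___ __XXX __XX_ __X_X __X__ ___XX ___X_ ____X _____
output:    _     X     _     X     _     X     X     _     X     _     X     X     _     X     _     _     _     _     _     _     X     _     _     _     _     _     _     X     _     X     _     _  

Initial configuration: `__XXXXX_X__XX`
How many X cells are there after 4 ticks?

4

X____X_XX____
X___X_X_____X
___X__X______
__XX_XX______
count of X: 4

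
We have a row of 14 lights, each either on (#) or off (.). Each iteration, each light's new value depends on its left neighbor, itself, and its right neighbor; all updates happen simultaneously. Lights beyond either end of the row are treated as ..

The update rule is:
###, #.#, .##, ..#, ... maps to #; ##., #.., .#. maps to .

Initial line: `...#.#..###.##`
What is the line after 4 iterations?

.#..###.##..#.

###.#..###.##.
##.#..###.##..
#.#..###.##..#
.#..###.##..#.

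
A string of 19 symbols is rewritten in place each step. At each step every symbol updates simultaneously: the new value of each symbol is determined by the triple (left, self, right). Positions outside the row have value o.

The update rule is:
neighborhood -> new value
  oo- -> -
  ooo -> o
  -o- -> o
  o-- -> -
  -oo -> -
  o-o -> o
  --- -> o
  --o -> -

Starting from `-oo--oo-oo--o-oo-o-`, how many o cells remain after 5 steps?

9

o------o----oo--ooo
--oooo-o-oo------oo
---oo-ooo---oooo--o
-o---o-o--o--oo----
oo-o-ooo--o-----oo-
count of o: 9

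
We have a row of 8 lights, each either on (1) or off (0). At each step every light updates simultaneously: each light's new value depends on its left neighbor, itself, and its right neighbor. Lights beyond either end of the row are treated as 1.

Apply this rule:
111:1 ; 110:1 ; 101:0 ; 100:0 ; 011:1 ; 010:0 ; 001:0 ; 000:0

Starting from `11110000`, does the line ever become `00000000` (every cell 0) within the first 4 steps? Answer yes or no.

11110000  (fixed point — unchanged through step 4)
step 4 is 11110000, still not uniform 0

no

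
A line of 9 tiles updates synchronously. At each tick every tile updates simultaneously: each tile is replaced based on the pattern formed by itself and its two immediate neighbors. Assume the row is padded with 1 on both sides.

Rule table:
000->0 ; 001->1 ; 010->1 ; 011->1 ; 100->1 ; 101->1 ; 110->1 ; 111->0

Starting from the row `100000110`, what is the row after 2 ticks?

tick 1: 110001111
tick 2: 011011000

011011000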